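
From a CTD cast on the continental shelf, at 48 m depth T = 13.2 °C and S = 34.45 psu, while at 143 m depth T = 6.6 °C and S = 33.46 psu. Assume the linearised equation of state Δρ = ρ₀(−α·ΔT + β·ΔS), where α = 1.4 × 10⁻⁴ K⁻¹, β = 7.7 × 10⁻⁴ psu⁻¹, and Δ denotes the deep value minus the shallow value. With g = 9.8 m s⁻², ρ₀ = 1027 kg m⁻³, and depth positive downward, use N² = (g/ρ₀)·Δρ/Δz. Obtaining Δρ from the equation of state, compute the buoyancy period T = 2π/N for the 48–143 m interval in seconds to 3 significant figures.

1.54 × 10³ s

ΔT = -6.6 K, ΔS = -0.99 psu (deep − shallow).
Δρ/ρ₀ = −αΔT + βΔS = 9.24 × 10⁻⁴ − 7.623 × 10⁻⁴ = 1.617 × 10⁻⁴, so Δρ ≈ 0.1661 kg m⁻³.
N² = (g/ρ₀)·Δρ/Δz = g·(Δρ/ρ₀)/Δz = 9.8 × 1.617 × 10⁻⁴ / 95 = 1.6681 × 10⁻⁵ s⁻².
N = √(1.6681 × 10⁻⁵) = 4.0842 × 10⁻³ rad s⁻¹ → T = 2π/N = 1.5384 × 10³ s ≈ 1.54 × 10³ s.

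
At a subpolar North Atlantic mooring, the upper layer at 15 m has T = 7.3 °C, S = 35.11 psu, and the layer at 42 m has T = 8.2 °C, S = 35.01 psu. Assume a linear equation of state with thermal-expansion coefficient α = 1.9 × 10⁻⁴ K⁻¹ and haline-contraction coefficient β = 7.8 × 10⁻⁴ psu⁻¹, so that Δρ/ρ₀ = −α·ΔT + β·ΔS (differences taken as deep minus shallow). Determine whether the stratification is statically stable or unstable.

unstable

ΔT = 8.2 − 7.3 = +0.9 K and ΔS = 35.01 − 35.11 = -0.10 psu (deep − shallow).
−αΔT = -1.71 × 10⁻⁴; βΔS = -7.80 × 10⁻⁵; sum Δρ/ρ₀ = -2.49 × 10⁻⁴.
Δρ/ρ₀ < 0, so Δρ < 0: deeper water is lighter → statically unstable; the column would overturn.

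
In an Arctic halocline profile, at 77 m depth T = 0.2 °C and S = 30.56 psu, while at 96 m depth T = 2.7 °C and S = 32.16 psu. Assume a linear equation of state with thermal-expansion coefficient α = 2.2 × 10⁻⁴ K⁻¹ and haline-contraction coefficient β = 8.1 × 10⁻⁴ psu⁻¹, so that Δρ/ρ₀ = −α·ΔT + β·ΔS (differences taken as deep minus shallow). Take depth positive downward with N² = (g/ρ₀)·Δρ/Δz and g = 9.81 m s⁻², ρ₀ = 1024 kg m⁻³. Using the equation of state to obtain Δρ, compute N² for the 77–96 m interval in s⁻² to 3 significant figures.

ΔT = +2.5 K, ΔS = +1.60 psu (deep − shallow).
Δρ/ρ₀ = −αΔT + βΔS = -5.50 × 10⁻⁴ + 1.296 × 10⁻³ = 7.46 × 10⁻⁴, so Δρ ≈ 0.7639 kg m⁻³.
N² = (g/ρ₀)·Δρ/Δz = g·(Δρ/ρ₀)/Δz = 9.81 × 7.46 × 10⁻⁴ / 19 = 3.8517 × 10⁻⁴ s⁻² ≈ 3.85 × 10⁻⁴ s⁻².

3.85 × 10⁻⁴ s⁻²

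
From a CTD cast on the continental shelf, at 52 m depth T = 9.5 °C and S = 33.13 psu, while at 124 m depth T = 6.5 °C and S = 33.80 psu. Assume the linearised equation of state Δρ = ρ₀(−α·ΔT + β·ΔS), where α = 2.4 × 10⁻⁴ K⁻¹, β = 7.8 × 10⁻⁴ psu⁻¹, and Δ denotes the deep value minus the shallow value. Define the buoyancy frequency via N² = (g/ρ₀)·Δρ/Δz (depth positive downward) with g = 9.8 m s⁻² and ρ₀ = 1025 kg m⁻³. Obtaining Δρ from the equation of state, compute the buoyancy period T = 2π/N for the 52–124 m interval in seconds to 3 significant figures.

ΔT = -3.0 K, ΔS = +0.67 psu (deep − shallow).
Δρ/ρ₀ = −αΔT + βΔS = 7.20 × 10⁻⁴ + 5.226 × 10⁻⁴ = 1.2426 × 10⁻³, so Δρ ≈ 1.274 kg m⁻³.
N² = (g/ρ₀)·Δρ/Δz = g·(Δρ/ρ₀)/Δz = 9.8 × 1.2426 × 10⁻³ / 72 = 1.6913 × 10⁻⁴ s⁻².
N = √(1.6913 × 10⁻⁴) = 0.013005 rad s⁻¹ → T = 2π/N = 483.14 s ≈ 483 s.

483 s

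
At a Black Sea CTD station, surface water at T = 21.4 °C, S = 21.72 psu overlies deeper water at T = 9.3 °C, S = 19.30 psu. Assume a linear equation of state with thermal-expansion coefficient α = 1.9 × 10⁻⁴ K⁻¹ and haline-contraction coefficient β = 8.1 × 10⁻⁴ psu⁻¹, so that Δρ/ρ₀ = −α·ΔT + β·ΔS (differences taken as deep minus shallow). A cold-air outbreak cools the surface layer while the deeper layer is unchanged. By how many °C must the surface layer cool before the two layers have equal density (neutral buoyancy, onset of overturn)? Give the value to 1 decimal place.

1.8 °C

Neutral buoyancy requires Δρ = 0, i.e. −α(T_deep − T_surf′) + β(S_deep − S_surf) = 0.
T_surf′ = T_deep − (β/α)·ΔS = 9.3 − (8.1 × 10⁻⁴/1.9 × 10⁻⁴)·(-2.42) = 19.617 °C.
Cooling required: 21.4 − (19.617) = 1.783 °C.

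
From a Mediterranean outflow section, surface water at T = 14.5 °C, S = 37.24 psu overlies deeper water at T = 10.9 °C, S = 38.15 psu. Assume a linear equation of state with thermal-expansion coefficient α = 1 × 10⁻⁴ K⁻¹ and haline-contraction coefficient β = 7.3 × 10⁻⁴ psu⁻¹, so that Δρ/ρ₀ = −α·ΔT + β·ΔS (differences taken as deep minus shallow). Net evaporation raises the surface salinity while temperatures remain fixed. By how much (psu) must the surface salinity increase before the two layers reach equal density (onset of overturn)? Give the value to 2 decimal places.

Neutral buoyancy requires −α(T_deep − T_surf) + β(S_deep − S_surf′) = 0.
S_surf′ = S_deep − (α/β)·ΔT = 38.15 − (1 × 10⁻⁴/7.3 × 10⁻⁴)·(-3.6) = 38.6432 psu.
Increase required: 38.6432 − 37.24 = 1.4032 psu.

1.40 psu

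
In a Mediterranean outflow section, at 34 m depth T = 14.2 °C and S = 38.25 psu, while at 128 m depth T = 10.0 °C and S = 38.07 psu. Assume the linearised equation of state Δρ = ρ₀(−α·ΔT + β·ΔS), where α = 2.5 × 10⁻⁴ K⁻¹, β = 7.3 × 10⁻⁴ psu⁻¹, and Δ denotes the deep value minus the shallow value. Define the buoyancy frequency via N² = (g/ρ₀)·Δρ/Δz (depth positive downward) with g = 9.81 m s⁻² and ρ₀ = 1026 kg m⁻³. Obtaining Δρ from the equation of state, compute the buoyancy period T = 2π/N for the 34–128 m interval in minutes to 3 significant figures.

ΔT = -4.2 K, ΔS = -0.18 psu (deep − shallow).
Δρ/ρ₀ = −αΔT + βΔS = 1.05 × 10⁻³ − 1.314 × 10⁻⁴ = 9.186 × 10⁻⁴, so Δρ ≈ 0.9425 kg m⁻³.
N² = (g/ρ₀)·Δρ/Δz = g·(Δρ/ρ₀)/Δz = 9.81 × 9.186 × 10⁻⁴ / 94 = 9.5867 × 10⁻⁵ s⁻².
N = √(9.5867 × 10⁻⁵) = 9.7912 × 10⁻³ rad s⁻¹ → T = 2π/N = 641.72 s = 10.695 min ≈ 10.7 min.

10.7 min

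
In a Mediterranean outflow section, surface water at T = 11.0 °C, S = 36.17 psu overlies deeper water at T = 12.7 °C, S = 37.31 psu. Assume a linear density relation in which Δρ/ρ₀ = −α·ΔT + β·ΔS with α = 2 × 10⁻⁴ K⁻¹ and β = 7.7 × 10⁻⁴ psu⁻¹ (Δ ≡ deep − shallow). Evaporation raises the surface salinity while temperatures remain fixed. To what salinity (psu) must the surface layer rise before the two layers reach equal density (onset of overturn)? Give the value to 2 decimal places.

36.87 psu

Neutral buoyancy requires −α(T_deep − T_surf) + β(S_deep − S_surf′) = 0.
S_surf′ = S_deep − (α/β)·ΔT = 37.31 − (2 × 10⁻⁴/7.7 × 10⁻⁴)·(+1.7) = 36.8684 psu.
Increase required: 36.8684 − 36.17 = 0.6984 psu.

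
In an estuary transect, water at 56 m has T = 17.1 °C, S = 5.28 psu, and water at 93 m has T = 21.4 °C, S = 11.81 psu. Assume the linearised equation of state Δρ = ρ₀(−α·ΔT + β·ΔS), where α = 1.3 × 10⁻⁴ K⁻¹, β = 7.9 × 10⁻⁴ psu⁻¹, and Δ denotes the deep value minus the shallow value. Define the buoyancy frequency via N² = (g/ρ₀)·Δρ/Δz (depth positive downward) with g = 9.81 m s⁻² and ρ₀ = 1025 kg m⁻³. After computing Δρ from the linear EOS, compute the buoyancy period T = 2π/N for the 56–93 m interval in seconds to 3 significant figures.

180 s

ΔT = +4.3 K, ΔS = +6.53 psu (deep − shallow).
Δρ/ρ₀ = −αΔT + βΔS = -5.59 × 10⁻⁴ + 5.1587 × 10⁻³ = 4.5997 × 10⁻³, so Δρ ≈ 4.715 kg m⁻³.
N² = (g/ρ₀)·Δρ/Δz = g·(Δρ/ρ₀)/Δz = 9.81 × 4.5997 × 10⁻³ / 37 = 1.2195 × 10⁻³ s⁻².
N = √(1.2195 × 10⁻³) = 0.034921 rad s⁻¹ → T = 2π/N = 179.93 s ≈ 180 s.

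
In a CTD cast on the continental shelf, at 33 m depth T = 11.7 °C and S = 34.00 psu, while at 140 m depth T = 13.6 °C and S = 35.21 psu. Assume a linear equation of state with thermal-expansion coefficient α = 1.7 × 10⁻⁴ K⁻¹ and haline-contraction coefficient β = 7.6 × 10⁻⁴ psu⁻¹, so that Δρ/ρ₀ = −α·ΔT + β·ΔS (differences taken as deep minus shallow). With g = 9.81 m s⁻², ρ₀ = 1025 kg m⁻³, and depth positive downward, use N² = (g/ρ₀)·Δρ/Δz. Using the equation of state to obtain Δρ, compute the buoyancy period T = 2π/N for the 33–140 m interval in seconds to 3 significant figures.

850 s

ΔT = +1.9 K, ΔS = +1.21 psu (deep − shallow).
Δρ/ρ₀ = −αΔT + βΔS = -3.23 × 10⁻⁴ + 9.196 × 10⁻⁴ = 5.966 × 10⁻⁴, so Δρ ≈ 0.6115 kg m⁻³.
N² = (g/ρ₀)·Δρ/Δz = g·(Δρ/ρ₀)/Δz = 9.81 × 5.966 × 10⁻⁴ / 107 = 5.4698 × 10⁻⁵ s⁻².
N = √(5.4698 × 10⁻⁵) = 7.3958 × 10⁻³ rad s⁻¹ → T = 2π/N = 849.56 s ≈ 850 s.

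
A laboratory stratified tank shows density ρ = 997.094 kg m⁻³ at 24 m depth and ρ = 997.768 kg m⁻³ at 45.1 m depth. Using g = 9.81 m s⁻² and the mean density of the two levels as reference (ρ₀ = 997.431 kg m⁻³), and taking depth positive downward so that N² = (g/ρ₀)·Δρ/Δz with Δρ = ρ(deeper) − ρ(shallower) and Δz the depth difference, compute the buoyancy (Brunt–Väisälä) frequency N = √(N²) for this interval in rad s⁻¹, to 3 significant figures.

0.0177 rad s⁻¹

Δρ = 997.768 − 997.094 = 0.674 kg m⁻³ over Δz = 45.1 − 24 = 21.1 m.
N² = (9.81/997.431) × (0.674/21.1) = 3.1417 × 10⁻⁴ s⁻².
N = √(3.1417 × 10⁻⁴) = 0.017725 rad s⁻¹ ≈ 0.0177 rad s⁻¹.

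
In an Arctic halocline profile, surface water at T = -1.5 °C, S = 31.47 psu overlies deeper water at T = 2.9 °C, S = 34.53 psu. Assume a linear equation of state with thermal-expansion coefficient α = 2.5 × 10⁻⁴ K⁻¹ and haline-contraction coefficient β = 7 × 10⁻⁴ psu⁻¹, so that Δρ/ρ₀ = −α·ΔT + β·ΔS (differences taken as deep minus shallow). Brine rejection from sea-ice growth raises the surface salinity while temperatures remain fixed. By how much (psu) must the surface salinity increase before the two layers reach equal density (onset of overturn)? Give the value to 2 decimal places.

Neutral buoyancy requires −α(T_deep − T_surf) + β(S_deep − S_surf′) = 0.
S_surf′ = S_deep − (α/β)·ΔT = 34.53 − (2.5 × 10⁻⁴/7 × 10⁻⁴)·(+4.4) = 32.9586 psu.
Increase required: 32.9586 − 31.47 = 1.4886 psu.

1.49 psu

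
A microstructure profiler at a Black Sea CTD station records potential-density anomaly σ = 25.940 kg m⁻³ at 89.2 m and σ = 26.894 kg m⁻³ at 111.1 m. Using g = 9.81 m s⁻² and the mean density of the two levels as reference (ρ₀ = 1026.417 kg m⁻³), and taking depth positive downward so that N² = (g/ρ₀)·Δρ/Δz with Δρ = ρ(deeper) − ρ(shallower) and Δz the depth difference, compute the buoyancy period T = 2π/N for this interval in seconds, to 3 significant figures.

308 s

Δρ = 1026.894 − 1025.940 = 0.954 kg m⁻³ over Δz = 111.1 − 89.2 = 21.9 m.
N² = (9.81/1026.417) × (0.954/21.9) = 4.1634 × 10⁻⁴ s⁻².
N = √(4.1634 × 10⁻⁴) = 0.020404 rad s⁻¹, so T = 2π/N = 307.94 s ≈ 308 s.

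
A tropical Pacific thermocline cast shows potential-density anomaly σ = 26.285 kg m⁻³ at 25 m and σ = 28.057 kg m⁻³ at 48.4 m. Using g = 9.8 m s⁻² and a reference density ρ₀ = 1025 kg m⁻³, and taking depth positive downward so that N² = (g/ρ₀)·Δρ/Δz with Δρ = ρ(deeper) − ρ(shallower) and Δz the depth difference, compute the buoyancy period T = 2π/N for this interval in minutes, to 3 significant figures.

3.89 min

Δρ = 1028.057 − 1026.285 = 1.772 kg m⁻³ over Δz = 48.4 − 25 = 23.4 m.
N² = (9.8/1025) × (1.772/23.4) = 7.2402 × 10⁻⁴ s⁻².
N = √(7.2402 × 10⁻⁴) = 0.026908 rad s⁻¹, so T = 2π/N = 233.51 s = 3.8918 min ≈ 3.89 min.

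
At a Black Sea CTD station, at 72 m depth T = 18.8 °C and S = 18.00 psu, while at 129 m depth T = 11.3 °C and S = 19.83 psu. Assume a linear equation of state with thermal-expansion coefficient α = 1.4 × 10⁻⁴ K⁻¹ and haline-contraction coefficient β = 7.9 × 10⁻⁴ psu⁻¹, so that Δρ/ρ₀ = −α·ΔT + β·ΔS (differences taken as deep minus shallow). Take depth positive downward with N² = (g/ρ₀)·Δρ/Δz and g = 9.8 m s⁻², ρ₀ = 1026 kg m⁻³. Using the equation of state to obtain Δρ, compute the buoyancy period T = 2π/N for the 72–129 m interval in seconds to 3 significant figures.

303 s

ΔT = -7.5 K, ΔS = +1.83 psu (deep − shallow).
Δρ/ρ₀ = −αΔT + βΔS = 1.05 × 10⁻³ + 1.4457 × 10⁻³ = 2.4957 × 10⁻³, so Δρ ≈ 2.561 kg m⁻³.
N² = (g/ρ₀)·Δρ/Δz = g·(Δρ/ρ₀)/Δz = 9.8 × 2.4957 × 10⁻³ / 57 = 4.2909 × 10⁻⁴ s⁻².
N = √(4.2909 × 10⁻⁴) = 0.020714 rad s⁻¹ → T = 2π/N = 303.33 s ≈ 303 s.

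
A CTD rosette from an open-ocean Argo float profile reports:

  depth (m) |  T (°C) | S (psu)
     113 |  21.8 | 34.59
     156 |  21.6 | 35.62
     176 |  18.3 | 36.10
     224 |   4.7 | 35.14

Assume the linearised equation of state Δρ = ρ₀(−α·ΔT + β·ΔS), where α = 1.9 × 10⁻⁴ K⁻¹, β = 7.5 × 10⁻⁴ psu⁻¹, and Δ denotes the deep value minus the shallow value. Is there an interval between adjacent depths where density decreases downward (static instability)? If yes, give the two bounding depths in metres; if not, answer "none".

Evaluate Δρ/ρ₀ = −αΔT + βΔS across each adjacent pair:
  113–156 m: −αΔT+βΔS = −(1.9 × 10⁻⁴)(-0.2)+(7.5 × 10⁻⁴)(+1.03) = 8.1 × 10⁻⁴ → stable
  156–176 m: −αΔT+βΔS = −(1.9 × 10⁻⁴)(-3.3)+(7.5 × 10⁻⁴)(+0.48) = 9.9 × 10⁻⁴ → stable
  176–224 m: −αΔT+βΔS = −(1.9 × 10⁻⁴)(-13.6)+(7.5 × 10⁻⁴)(-0.96) = 1.9 × 10⁻³ → stable
Every interval has Δρ > 0: the column is stably stratified throughout.

none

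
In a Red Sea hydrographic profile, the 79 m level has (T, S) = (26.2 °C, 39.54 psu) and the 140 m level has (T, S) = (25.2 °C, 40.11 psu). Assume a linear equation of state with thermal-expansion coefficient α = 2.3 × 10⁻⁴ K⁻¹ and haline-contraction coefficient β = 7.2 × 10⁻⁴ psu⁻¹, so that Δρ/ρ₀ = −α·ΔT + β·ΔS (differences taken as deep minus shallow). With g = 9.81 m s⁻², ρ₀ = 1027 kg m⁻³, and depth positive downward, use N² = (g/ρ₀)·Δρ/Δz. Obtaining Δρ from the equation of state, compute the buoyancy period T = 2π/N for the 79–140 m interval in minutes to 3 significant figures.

ΔT = -1.0 K, ΔS = +0.57 psu (deep − shallow).
Δρ/ρ₀ = −αΔT + βΔS = 2.30 × 10⁻⁴ + 4.104 × 10⁻⁴ = 6.404 × 10⁻⁴, so Δρ ≈ 0.6577 kg m⁻³.
N² = (g/ρ₀)·Δρ/Δz = g·(Δρ/ρ₀)/Δz = 9.81 × 6.404 × 10⁻⁴ / 61 = 1.0299 × 10⁻⁴ s⁻².
N = √(1.0299 × 10⁻⁴) = 0.010148 rad s⁻¹ → T = 2π/N = 619.16 s = 10.319 min ≈ 10.3 min.

10.3 min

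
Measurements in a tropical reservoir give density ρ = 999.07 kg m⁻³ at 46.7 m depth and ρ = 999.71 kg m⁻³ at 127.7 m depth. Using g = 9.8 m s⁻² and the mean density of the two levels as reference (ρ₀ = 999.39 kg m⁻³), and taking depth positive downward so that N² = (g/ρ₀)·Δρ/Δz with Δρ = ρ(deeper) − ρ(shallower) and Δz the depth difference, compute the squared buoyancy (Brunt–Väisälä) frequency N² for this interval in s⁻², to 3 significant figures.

7.75 × 10⁻⁵ s⁻²

Δρ = 999.71 − 999.07 = 0.64 kg m⁻³ over Δz = 127.7 − 46.7 = 81 m.
N² = (9.8/999.39) × (0.64/81) = 7.7479 × 10⁻⁵ s⁻² ≈ 7.75 × 10⁻⁵ s⁻².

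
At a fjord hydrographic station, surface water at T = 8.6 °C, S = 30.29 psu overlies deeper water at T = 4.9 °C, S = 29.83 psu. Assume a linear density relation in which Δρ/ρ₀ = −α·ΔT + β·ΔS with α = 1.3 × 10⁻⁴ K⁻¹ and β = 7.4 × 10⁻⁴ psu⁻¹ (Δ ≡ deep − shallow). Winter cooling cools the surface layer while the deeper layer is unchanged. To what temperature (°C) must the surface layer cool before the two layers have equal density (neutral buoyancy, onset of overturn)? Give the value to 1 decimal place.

7.5 °C

Neutral buoyancy requires Δρ = 0, i.e. −α(T_deep − T_surf′) + β(S_deep − S_surf) = 0.
T_surf′ = T_deep − (β/α)·ΔS = 4.9 − (7.4 × 10⁻⁴/1.3 × 10⁻⁴)·(-0.46) = 7.518 °C.
Cooling required: 8.6 − (7.518) = 1.082 °C.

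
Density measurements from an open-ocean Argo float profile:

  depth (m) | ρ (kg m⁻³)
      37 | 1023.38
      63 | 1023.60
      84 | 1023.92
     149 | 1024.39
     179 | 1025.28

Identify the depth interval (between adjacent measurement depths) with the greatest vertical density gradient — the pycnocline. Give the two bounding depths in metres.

Compute the density gradient over each adjacent pair:
  37–63 m: Δρ/Δz = 0.22/26 = 8.5 × 10⁻³ kg m⁻⁴
  63–84 m: Δρ/Δz = 0.32/21 = 0.015 kg m⁻⁴
  84–149 m: Δρ/Δz = 0.47/65 = 7.2 × 10⁻³ kg m⁻⁴
  149–179 m: Δρ/Δz = 0.89/30 = 0.030 kg m⁻⁴
The largest gradient is in the 149–179 m interval — the pycnocline.

149–179 m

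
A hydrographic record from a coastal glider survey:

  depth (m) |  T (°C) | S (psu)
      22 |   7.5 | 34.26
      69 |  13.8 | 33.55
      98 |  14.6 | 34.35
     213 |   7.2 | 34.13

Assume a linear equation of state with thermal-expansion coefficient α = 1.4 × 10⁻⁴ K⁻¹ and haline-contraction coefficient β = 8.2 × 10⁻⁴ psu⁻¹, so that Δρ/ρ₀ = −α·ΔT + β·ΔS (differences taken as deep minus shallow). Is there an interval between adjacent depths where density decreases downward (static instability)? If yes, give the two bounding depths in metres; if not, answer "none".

22–69 m

Evaluate Δρ/ρ₀ = −αΔT + βΔS across each adjacent pair:
  22–69 m: −αΔT+βΔS = −(1.4 × 10⁻⁴)(+6.3)+(8.2 × 10⁻⁴)(-0.71) = -1.5 × 10⁻³ → UNSTABLE
  69–98 m: −αΔT+βΔS = −(1.4 × 10⁻⁴)(+0.8)+(8.2 × 10⁻⁴)(+0.80) = 5.4 × 10⁻⁴ → stable
  98–213 m: −αΔT+βΔS = −(1.4 × 10⁻⁴)(-7.4)+(8.2 × 10⁻⁴)(-0.22) = 8.6 × 10⁻⁴ → stable
The 22–69 m interval has Δρ < 0: lighter water underlies denser water.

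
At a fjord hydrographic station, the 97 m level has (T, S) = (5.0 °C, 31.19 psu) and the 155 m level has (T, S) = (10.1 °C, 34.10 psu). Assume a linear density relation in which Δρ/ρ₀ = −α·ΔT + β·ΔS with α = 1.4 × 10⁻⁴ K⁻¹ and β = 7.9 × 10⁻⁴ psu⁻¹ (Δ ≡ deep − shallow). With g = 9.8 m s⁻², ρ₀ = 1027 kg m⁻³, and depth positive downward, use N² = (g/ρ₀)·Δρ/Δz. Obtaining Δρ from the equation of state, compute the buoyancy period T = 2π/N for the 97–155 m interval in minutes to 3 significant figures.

ΔT = +5.1 K, ΔS = +2.91 psu (deep − shallow).
Δρ/ρ₀ = −αΔT + βΔS = -7.14 × 10⁻⁴ + 2.2989 × 10⁻³ = 1.5849 × 10⁻³, so Δρ ≈ 1.628 kg m⁻³.
N² = (g/ρ₀)·Δρ/Δz = g·(Δρ/ρ₀)/Δz = 9.8 × 1.5849 × 10⁻³ / 58 = 2.6779 × 10⁻⁴ s⁻².
N = √(2.6779 × 10⁻⁴) = 0.016364 rad s⁻¹ → T = 2π/N = 383.96 s = 6.3993 min ≈ 6.40 min.

6.40 min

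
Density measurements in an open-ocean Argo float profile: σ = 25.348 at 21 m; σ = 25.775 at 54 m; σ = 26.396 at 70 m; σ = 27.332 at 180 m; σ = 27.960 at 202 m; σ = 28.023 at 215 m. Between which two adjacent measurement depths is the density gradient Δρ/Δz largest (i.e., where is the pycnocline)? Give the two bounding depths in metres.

54–70 m

Compute the density gradient over each adjacent pair:
  21–54 m: Δρ/Δz = 0.427/33 = 0.013 kg m⁻⁴
  54–70 m: Δρ/Δz = 0.621/16 = 0.039 kg m⁻⁴
  70–180 m: Δρ/Δz = 0.936/110 = 8.5 × 10⁻³ kg m⁻⁴
  180–202 m: Δρ/Δz = 0.628/22 = 0.029 kg m⁻⁴
  202–215 m: Δρ/Δz = 0.063/13 = 4.8 × 10⁻³ kg m⁻⁴
The largest gradient is in the 54–70 m interval — the pycnocline.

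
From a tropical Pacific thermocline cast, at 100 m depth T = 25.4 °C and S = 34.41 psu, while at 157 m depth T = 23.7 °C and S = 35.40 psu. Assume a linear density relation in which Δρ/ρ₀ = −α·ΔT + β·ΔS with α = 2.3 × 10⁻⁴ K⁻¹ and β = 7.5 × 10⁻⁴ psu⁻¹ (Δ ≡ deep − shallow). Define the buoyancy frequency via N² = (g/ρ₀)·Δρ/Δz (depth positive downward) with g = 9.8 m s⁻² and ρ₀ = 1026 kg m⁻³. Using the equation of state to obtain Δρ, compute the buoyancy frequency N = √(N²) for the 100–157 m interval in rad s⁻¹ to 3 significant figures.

0.0140 rad s⁻¹

ΔT = -1.7 K, ΔS = +0.99 psu (deep − shallow).
Δρ/ρ₀ = −αΔT + βΔS = 3.91 × 10⁻⁴ + 7.425 × 10⁻⁴ = 1.1335 × 10⁻³, so Δρ ≈ 1.163 kg m⁻³.
N² = (g/ρ₀)·Δρ/Δz = g·(Δρ/ρ₀)/Δz = 9.8 × 1.1335 × 10⁻³ / 57 = 1.9488 × 10⁻⁴ s⁻².
N = √(1.9488 × 10⁻⁴) = 0.013960 rad s⁻¹ ≈ 0.0140 rad s⁻¹.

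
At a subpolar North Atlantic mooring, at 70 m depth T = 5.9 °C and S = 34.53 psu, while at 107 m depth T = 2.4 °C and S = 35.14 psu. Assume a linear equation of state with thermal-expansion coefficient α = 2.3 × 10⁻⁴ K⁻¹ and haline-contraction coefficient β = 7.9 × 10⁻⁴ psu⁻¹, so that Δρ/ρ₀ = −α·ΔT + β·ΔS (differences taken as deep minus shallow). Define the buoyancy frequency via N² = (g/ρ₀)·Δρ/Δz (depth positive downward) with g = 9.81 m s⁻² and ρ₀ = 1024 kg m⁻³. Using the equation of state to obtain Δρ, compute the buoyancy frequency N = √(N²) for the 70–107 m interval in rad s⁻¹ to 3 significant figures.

ΔT = -3.5 K, ΔS = +0.61 psu (deep − shallow).
Δρ/ρ₀ = −αΔT + βΔS = 8.05 × 10⁻⁴ + 4.819 × 10⁻⁴ = 1.2869 × 10⁻³, so Δρ ≈ 1.318 kg m⁻³.
N² = (g/ρ₀)·Δρ/Δz = g·(Δρ/ρ₀)/Δz = 9.81 × 1.2869 × 10⁻³ / 37 = 3.4120 × 10⁻⁴ s⁻².
N = √(3.4120 × 10⁻⁴) = 0.018472 rad s⁻¹ ≈ 0.0185 rad s⁻¹.

0.0185 rad s⁻¹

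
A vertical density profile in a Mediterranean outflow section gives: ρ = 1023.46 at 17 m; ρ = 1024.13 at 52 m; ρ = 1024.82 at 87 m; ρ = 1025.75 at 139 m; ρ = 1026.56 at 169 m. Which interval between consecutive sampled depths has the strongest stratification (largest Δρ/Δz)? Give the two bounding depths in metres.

Compute the density gradient over each adjacent pair:
  17–52 m: Δρ/Δz = 0.67/35 = 0.019 kg m⁻⁴
  52–87 m: Δρ/Δz = 0.69/35 = 0.020 kg m⁻⁴
  87–139 m: Δρ/Δz = 0.93/52 = 0.018 kg m⁻⁴
  139–169 m: Δρ/Δz = 0.81/30 = 0.027 kg m⁻⁴
The largest gradient is in the 139–169 m interval — the pycnocline.

139–169 m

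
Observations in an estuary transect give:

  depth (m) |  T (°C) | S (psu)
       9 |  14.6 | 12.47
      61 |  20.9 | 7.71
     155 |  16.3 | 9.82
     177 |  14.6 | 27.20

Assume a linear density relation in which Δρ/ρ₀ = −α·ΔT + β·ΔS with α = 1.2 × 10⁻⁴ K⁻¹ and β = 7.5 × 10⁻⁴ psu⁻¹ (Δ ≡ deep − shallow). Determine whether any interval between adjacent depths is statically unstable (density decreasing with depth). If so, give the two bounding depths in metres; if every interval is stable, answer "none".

Evaluate Δρ/ρ₀ = −αΔT + βΔS across each adjacent pair:
  9–61 m: −αΔT+βΔS = −(1.2 × 10⁻⁴)(+6.3)+(7.5 × 10⁻⁴)(-4.76) = -4.3 × 10⁻³ → UNSTABLE
  61–155 m: −αΔT+βΔS = −(1.2 × 10⁻⁴)(-4.6)+(7.5 × 10⁻⁴)(+2.11) = 2.1 × 10⁻³ → stable
  155–177 m: −αΔT+βΔS = −(1.2 × 10⁻⁴)(-1.7)+(7.5 × 10⁻⁴)(+17.38) = 0.013 → stable
The 9–61 m interval has Δρ < 0: lighter water underlies denser water.

9–61 m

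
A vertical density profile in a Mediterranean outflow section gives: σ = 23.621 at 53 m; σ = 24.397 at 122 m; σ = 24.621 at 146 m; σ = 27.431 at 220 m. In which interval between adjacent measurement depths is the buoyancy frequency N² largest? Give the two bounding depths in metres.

146–220 m

Compute the density gradient over each adjacent pair:
  53–122 m: Δρ/Δz = 0.776/69 = 0.011 kg m⁻⁴
  122–146 m: Δρ/Δz = 0.224/24 = 9.3 × 10⁻³ kg m⁻⁴
  146–220 m: Δρ/Δz = 2.810/74 = 0.038 kg m⁻⁴
The largest gradient is in the 146–220 m interval — the pycnocline.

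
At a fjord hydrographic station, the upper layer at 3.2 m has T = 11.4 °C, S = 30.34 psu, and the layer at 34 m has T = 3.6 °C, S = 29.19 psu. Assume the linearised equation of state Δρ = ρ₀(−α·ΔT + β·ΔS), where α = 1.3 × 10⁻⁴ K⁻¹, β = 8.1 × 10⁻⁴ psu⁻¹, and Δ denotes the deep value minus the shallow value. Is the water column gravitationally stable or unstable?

stable

ΔT = 3.6 − 11.4 = -7.8 K and ΔS = 29.19 − 30.34 = -1.15 psu (deep − shallow).
−αΔT = 1.014 × 10⁻³; βΔS = -9.315 × 10⁻⁴; sum Δρ/ρ₀ = 8.25 × 10⁻⁵.
Δρ/ρ₀ > 0, so Δρ > 0: deeper water is denser → statically stable.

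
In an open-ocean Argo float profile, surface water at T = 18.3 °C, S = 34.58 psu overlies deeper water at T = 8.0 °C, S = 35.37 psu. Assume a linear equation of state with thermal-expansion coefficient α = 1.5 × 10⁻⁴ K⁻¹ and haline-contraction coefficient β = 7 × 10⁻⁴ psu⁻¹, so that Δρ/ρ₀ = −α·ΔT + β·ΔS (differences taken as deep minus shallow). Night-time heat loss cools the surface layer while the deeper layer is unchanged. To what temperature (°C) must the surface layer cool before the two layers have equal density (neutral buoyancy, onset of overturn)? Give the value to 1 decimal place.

Neutral buoyancy requires Δρ = 0, i.e. −α(T_deep − T_surf′) + β(S_deep − S_surf) = 0.
T_surf′ = T_deep − (β/α)·ΔS = 8.0 − (7 × 10⁻⁴/1.5 × 10⁻⁴)·(+0.79) = 4.313 °C.
Cooling required: 18.3 − (4.313) = 13.987 °C.

4.3 °C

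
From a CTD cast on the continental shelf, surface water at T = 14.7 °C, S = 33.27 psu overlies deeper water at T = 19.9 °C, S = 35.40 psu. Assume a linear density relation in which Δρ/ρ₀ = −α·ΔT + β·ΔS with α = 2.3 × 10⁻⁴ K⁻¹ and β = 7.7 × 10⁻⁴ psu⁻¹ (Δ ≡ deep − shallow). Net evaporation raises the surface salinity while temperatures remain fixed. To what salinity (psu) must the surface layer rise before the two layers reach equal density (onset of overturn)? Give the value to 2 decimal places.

Neutral buoyancy requires −α(T_deep − T_surf) + β(S_deep − S_surf′) = 0.
S_surf′ = S_deep − (α/β)·ΔT = 35.40 − (2.3 × 10⁻⁴/7.7 × 10⁻⁴)·(+5.2) = 33.8468 psu.
Increase required: 33.8468 − 33.27 = 0.5768 psu.

33.85 psu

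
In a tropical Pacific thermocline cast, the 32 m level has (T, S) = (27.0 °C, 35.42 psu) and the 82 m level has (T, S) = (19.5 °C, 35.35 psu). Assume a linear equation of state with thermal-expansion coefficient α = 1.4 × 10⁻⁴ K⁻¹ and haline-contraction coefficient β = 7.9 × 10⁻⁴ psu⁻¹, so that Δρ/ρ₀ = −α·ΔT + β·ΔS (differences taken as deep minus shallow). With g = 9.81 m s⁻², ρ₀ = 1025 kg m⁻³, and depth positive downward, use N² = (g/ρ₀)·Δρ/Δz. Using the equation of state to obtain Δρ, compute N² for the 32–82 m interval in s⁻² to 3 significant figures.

ΔT = -7.5 K, ΔS = -0.07 psu (deep − shallow).
Δρ/ρ₀ = −αΔT + βΔS = 1.05 × 10⁻³ − 5.53 × 10⁻⁵ = 9.947 × 10⁻⁴, so Δρ ≈ 1.020 kg m⁻³.
N² = (g/ρ₀)·Δρ/Δz = g·(Δρ/ρ₀)/Δz = 9.81 × 9.947 × 10⁻⁴ / 50 = 1.9516 × 10⁻⁴ s⁻² ≈ 1.95 × 10⁻⁴ s⁻².

1.95 × 10⁻⁴ s⁻²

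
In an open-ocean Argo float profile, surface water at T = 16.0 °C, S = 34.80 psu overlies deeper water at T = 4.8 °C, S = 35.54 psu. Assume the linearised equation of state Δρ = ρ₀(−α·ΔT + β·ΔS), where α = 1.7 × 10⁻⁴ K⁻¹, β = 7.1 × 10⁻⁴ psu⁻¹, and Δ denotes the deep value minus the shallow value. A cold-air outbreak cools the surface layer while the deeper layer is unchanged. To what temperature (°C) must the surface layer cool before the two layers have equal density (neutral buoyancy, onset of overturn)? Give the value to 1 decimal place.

Neutral buoyancy requires Δρ = 0, i.e. −α(T_deep − T_surf′) + β(S_deep − S_surf) = 0.
T_surf′ = T_deep − (β/α)·ΔS = 4.8 − (7.1 × 10⁻⁴/1.7 × 10⁻⁴)·(+0.74) = 1.709 °C.
Cooling required: 16.0 − (1.709) = 14.291 °C.

1.7 °C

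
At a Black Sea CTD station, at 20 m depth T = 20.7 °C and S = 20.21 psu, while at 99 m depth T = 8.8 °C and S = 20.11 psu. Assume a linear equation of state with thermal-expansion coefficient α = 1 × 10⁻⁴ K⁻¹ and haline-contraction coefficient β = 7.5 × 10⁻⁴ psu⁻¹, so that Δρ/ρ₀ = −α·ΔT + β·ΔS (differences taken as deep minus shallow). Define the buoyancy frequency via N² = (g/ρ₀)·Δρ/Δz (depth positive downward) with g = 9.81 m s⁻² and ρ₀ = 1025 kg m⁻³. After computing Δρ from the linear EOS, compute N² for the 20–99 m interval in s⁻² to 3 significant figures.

ΔT = -11.9 K, ΔS = -0.10 psu (deep − shallow).
Δρ/ρ₀ = −αΔT + βΔS = 1.19 × 10⁻³ − 7.50 × 10⁻⁵ = 1.115 × 10⁻³, so Δρ ≈ 1.143 kg m⁻³.
N² = (g/ρ₀)·Δρ/Δz = g·(Δρ/ρ₀)/Δz = 9.81 × 1.115 × 10⁻³ / 79 = 1.3846 × 10⁻⁴ s⁻² ≈ 1.38 × 10⁻⁴ s⁻².

1.38 × 10⁻⁴ s⁻²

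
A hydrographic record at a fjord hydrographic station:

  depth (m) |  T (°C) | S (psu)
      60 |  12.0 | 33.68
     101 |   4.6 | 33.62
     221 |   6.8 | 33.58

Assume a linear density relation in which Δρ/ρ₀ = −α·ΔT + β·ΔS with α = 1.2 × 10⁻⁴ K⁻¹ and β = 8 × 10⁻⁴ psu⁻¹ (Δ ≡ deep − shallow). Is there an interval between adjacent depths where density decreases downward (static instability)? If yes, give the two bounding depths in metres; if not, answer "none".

101–221 m

Evaluate Δρ/ρ₀ = −αΔT + βΔS across each adjacent pair:
  60–101 m: −αΔT+βΔS = −(1.2 × 10⁻⁴)(-7.4)+(8 × 10⁻⁴)(-0.06) = 8.4 × 10⁻⁴ → stable
  101–221 m: −αΔT+βΔS = −(1.2 × 10⁻⁴)(+2.2)+(8 × 10⁻⁴)(-0.04) = -3.0 × 10⁻⁴ → UNSTABLE
The 101–221 m interval has Δρ < 0: lighter water underlies denser water.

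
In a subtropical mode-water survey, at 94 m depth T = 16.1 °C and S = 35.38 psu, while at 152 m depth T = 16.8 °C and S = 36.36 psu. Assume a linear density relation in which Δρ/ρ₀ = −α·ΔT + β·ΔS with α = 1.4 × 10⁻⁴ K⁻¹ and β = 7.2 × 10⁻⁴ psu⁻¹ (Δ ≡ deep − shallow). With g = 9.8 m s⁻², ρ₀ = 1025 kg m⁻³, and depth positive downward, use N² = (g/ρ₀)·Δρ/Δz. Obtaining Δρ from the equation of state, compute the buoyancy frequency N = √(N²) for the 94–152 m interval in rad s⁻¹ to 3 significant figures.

ΔT = +0.7 K, ΔS = +0.98 psu (deep − shallow).
Δρ/ρ₀ = −αΔT + βΔS = -9.80 × 10⁻⁵ + 7.056 × 10⁻⁴ = 6.076 × 10⁻⁴, so Δρ ≈ 0.6228 kg m⁻³.
N² = (g/ρ₀)·Δρ/Δz = g·(Δρ/ρ₀)/Δz = 9.8 × 6.076 × 10⁻⁴ / 58 = 1.0266 × 10⁻⁴ s⁻².
N = √(1.0266 × 10⁻⁴) = 0.010132 rad s⁻¹ ≈ 0.0101 rad s⁻¹.

0.0101 rad s⁻¹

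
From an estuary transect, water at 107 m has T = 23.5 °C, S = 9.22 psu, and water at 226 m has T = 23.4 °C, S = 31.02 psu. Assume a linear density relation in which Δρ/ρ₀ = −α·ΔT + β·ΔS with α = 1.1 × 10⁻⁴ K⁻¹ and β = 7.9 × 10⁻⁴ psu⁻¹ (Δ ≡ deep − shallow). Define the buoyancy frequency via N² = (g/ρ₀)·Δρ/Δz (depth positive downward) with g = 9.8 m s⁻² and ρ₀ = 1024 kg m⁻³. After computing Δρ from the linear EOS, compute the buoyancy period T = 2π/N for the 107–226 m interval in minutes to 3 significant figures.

2.78 min

ΔT = -0.1 K, ΔS = +21.80 psu (deep − shallow).
Δρ/ρ₀ = −αΔT + βΔS = 1.10 × 10⁻⁵ + 0.017222 = 0.017233, so Δρ ≈ 17.65 kg m⁻³.
N² = (g/ρ₀)·Δρ/Δz = g·(Δρ/ρ₀)/Δz = 9.8 × 0.017233 / 119 = 1.4192 × 10⁻³ s⁻².
N = √(1.4192 × 10⁻³) = 0.037672 rad s⁻¹ → T = 2π/N = 166.79 s = 2.7798 min ≈ 2.78 min.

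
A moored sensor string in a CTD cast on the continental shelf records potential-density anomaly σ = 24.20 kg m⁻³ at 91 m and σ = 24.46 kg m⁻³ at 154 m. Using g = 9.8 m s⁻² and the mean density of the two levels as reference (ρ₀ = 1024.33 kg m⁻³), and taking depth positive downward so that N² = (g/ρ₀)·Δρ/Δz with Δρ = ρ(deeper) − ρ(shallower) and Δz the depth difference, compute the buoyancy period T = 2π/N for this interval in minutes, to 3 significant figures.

16.7 min

Δρ = 1024.46 − 1024.20 = 0.26 kg m⁻³ over Δz = 154 − 91 = 63 m.
N² = (9.8/1024.33) × (0.26/63) = 3.9484 × 10⁻⁵ s⁻².
N = √(3.9484 × 10⁻⁵) = 6.2836 × 10⁻³ rad s⁻¹, so T = 2π/N = 999.93 s = 16.665 min ≈ 16.7 min.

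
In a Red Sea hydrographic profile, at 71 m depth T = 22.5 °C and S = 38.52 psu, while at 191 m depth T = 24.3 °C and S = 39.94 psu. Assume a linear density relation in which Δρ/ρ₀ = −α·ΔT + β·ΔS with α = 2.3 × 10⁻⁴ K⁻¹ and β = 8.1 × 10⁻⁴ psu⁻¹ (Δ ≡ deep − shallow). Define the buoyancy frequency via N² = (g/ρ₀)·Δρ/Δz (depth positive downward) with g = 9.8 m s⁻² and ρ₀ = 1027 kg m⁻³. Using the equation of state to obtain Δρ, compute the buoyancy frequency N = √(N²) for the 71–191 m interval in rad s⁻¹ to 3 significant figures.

ΔT = +1.8 K, ΔS = +1.42 psu (deep − shallow).
Δρ/ρ₀ = −αΔT + βΔS = -4.14 × 10⁻⁴ + 1.1502 × 10⁻³ = 7.362 × 10⁻⁴, so Δρ ≈ 0.7561 kg m⁻³.
N² = (g/ρ₀)·Δρ/Δz = g·(Δρ/ρ₀)/Δz = 9.8 × 7.362 × 10⁻⁴ / 120 = 6.0123 × 10⁻⁵ s⁻².
N = √(6.0123 × 10⁻⁵) = 7.7539 × 10⁻³ rad s⁻¹ ≈ 7.75 × 10⁻³ rad s⁻¹.

7.75 × 10⁻³ rad s⁻¹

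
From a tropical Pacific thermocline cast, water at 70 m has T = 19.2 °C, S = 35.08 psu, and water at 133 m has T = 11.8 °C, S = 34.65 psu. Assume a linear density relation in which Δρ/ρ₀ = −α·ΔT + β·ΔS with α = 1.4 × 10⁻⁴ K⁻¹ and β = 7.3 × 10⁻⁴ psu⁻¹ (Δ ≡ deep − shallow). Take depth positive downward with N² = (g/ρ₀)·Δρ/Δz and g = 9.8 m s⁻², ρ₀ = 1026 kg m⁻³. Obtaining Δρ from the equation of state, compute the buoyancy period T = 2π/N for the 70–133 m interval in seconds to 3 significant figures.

593 s

ΔT = -7.4 K, ΔS = -0.43 psu (deep − shallow).
Δρ/ρ₀ = −αΔT + βΔS = 1.036 × 10⁻³ − 3.139 × 10⁻⁴ = 7.221 × 10⁻⁴, so Δρ ≈ 0.7409 kg m⁻³.
N² = (g/ρ₀)·Δρ/Δz = g·(Δρ/ρ₀)/Δz = 9.8 × 7.221 × 10⁻⁴ / 63 = 1.1233 × 10⁻⁴ s⁻².
N = √(1.1233 × 10⁻⁴) = 0.010599 rad s⁻¹ → T = 2π/N = 592.81 s ≈ 593 s.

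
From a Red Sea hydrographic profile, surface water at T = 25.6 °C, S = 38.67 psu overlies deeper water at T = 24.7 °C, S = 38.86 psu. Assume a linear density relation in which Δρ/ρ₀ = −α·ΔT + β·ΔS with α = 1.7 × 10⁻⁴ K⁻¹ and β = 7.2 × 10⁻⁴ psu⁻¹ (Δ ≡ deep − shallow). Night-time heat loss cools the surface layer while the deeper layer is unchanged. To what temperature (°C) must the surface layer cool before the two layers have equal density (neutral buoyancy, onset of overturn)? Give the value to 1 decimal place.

23.9 °C

Neutral buoyancy requires Δρ = 0, i.e. −α(T_deep − T_surf′) + β(S_deep − S_surf) = 0.
T_surf′ = T_deep − (β/α)·ΔS = 24.7 − (7.2 × 10⁻⁴/1.7 × 10⁻⁴)·(+0.19) = 23.895 °C.
Cooling required: 25.6 − (23.895) = 1.705 °C.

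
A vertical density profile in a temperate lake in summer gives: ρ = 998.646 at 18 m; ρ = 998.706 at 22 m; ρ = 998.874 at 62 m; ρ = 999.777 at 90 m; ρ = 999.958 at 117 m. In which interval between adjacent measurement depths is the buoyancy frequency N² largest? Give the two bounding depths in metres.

Compute the density gradient over each adjacent pair:
  18–22 m: Δρ/Δz = 0.060/4 = 0.015 kg m⁻⁴
  22–62 m: Δρ/Δz = 0.168/40 = 4.2 × 10⁻³ kg m⁻⁴
  62–90 m: Δρ/Δz = 0.903/28 = 0.032 kg m⁻⁴
  90–117 m: Δρ/Δz = 0.181/27 = 6.7 × 10⁻³ kg m⁻⁴
The largest gradient is in the 62–90 m interval — the pycnocline.

62–90 m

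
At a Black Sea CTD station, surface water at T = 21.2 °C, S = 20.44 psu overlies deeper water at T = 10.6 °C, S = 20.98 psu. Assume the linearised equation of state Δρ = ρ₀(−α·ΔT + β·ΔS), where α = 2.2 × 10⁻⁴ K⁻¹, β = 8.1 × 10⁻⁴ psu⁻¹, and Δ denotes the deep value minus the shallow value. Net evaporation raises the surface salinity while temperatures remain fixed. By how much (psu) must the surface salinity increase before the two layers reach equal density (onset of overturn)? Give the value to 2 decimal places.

Neutral buoyancy requires −α(T_deep − T_surf) + β(S_deep − S_surf′) = 0.
S_surf′ = S_deep − (α/β)·ΔT = 20.98 − (2.2 × 10⁻⁴/8.1 × 10⁻⁴)·(-10.6) = 23.8590 psu.
Increase required: 23.8590 − 20.44 = 3.4190 psu.

3.42 psu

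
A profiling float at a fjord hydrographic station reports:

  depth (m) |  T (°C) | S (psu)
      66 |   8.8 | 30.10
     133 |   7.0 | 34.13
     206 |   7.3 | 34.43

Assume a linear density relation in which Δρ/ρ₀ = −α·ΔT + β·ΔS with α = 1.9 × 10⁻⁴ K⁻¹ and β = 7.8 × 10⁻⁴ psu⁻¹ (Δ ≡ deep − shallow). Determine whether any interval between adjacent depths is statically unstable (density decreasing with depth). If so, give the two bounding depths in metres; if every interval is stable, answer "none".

Evaluate Δρ/ρ₀ = −αΔT + βΔS across each adjacent pair:
  66–133 m: −αΔT+βΔS = −(1.9 × 10⁻⁴)(-1.8)+(7.8 × 10⁻⁴)(+4.03) = 3.5 × 10⁻³ → stable
  133–206 m: −αΔT+βΔS = −(1.9 × 10⁻⁴)(+0.3)+(7.8 × 10⁻⁴)(+0.30) = 1.8 × 10⁻⁴ → stable
Every interval has Δρ > 0: the column is stably stratified throughout.

none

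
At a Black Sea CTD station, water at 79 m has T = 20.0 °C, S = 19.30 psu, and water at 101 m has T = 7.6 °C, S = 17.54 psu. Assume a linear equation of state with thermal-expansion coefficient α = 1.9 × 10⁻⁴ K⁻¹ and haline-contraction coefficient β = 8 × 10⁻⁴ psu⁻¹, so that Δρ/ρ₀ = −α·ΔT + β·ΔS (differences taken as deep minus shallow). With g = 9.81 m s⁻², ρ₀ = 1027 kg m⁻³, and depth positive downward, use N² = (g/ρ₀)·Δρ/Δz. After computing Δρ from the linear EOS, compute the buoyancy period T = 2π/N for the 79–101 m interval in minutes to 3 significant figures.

ΔT = -12.4 K, ΔS = -1.76 psu (deep − shallow).
Δρ/ρ₀ = −αΔT + βΔS = 2.356 × 10⁻³ − 1.408 × 10⁻³ = 9.48 × 10⁻⁴, so Δρ ≈ 0.9736 kg m⁻³.
N² = (g/ρ₀)·Δρ/Δz = g·(Δρ/ρ₀)/Δz = 9.81 × 9.48 × 10⁻⁴ / 22 = 4.2272 × 10⁻⁴ s⁻².
N = √(4.2272 × 10⁻⁴) = 0.020560 rad s⁻¹ → T = 2π/N = 305.60 s = 5.0933 min ≈ 5.09 min.

5.09 min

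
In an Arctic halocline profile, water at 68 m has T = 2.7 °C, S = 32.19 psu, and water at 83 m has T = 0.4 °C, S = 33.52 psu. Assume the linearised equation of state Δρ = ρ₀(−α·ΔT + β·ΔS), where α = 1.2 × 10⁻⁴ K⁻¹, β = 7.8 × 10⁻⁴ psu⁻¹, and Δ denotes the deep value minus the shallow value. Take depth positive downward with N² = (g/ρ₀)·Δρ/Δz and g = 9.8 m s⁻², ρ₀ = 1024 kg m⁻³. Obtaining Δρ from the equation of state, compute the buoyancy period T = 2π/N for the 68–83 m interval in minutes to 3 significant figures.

3.57 min

ΔT = -2.3 K, ΔS = +1.33 psu (deep − shallow).
Δρ/ρ₀ = −αΔT + βΔS = 2.76 × 10⁻⁴ + 1.0374 × 10⁻³ = 1.3134 × 10⁻³, so Δρ ≈ 1.345 kg m⁻³.
N² = (g/ρ₀)·Δρ/Δz = g·(Δρ/ρ₀)/Δz = 9.8 × 1.3134 × 10⁻³ / 15 = 8.5809 × 10⁻⁴ s⁻².
N = √(8.5809 × 10⁻⁴) = 0.029293 rad s⁻¹ → T = 2π/N = 214.49 s = 3.5748 min ≈ 3.57 min.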